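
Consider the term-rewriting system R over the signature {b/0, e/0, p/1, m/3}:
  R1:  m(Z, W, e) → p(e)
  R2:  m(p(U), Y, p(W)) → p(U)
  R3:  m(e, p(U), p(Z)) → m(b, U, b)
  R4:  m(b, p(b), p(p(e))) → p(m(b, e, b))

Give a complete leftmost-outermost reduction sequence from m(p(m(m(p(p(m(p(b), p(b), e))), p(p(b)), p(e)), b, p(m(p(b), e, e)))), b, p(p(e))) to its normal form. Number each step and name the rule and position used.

p(p(p(p(e))))

1. m(p(m(m(p(p(m(p(b), p(b), e))), p(p(b)), p(e)), b, p(m(p(b), e, e)))), b, p(p(e)))  →  p(m(m(p(p(m(p(b), p(b), e))), p(p(b)), p(e)), b, p(m(p(b), e, e))))   [R2 at ε]
2. p(m(m(p(p(m(p(b), p(b), e))), p(p(b)), p(e)), b, p(m(p(b), e, e))))  →  p(m(p(p(m(p(b), p(b), e))), b, p(m(p(b), e, e))))   [R2 at 1.1]
3. p(m(p(p(m(p(b), p(b), e))), b, p(m(p(b), e, e))))  →  p(p(p(m(p(b), p(b), e))))   [R2 at 1]
4. p(p(p(m(p(b), p(b), e))))  →  p(p(p(p(e))))   [R1 at 1.1.1]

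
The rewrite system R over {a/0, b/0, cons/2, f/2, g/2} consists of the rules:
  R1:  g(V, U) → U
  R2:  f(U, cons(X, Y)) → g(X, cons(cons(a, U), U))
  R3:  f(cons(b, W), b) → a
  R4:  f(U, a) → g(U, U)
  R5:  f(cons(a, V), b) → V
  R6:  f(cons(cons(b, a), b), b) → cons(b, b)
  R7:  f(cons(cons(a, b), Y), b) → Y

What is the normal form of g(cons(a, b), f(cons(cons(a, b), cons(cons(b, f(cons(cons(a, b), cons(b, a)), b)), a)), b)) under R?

cons(cons(b, cons(b, a)), a)

1. g(cons(a, b), f(cons(cons(a, b), cons(cons(b, f(cons(cons(a, b), cons(b, a)), b)), a)), b))  →  f(cons(cons(a, b), cons(cons(b, f(cons(cons(a, b), cons(b, a)), b)), a)), b)   [R1 at ε]
2. f(cons(cons(a, b), cons(cons(b, f(cons(cons(a, b), cons(b, a)), b)), a)), b)  →  cons(cons(b, f(cons(cons(a, b), cons(b, a)), b)), a)   [R7 at ε]
3. cons(cons(b, f(cons(cons(a, b), cons(b, a)), b)), a)  →  cons(cons(b, cons(b, a)), a)   [R7 at 1.2]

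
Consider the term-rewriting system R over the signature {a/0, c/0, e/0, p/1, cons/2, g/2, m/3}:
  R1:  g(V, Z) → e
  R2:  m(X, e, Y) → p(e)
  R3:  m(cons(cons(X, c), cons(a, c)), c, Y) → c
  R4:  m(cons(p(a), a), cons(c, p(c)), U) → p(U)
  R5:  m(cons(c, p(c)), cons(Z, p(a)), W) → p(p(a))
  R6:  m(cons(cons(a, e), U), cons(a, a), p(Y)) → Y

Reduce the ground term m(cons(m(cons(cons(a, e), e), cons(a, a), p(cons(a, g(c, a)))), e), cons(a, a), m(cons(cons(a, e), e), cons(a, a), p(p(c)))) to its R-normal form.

1. m(cons(m(cons(cons(a, e), e), cons(a, a), p(cons(a, g(c, a)))), e), cons(a, a), m(cons(cons(a, e), e), cons(a, a), p(p(c))))  →  m(cons(cons(a, g(c, a)), e), cons(a, a), m(cons(cons(a, e), e), cons(a, a), p(p(c))))   [R6 at 1.1]
2. m(cons(cons(a, g(c, a)), e), cons(a, a), m(cons(cons(a, e), e), cons(a, a), p(p(c))))  →  m(cons(cons(a, e), e), cons(a, a), m(cons(cons(a, e), e), cons(a, a), p(p(c))))   [R1 at 1.1.2]
3. m(cons(cons(a, e), e), cons(a, a), m(cons(cons(a, e), e), cons(a, a), p(p(c))))  →  m(cons(cons(a, e), e), cons(a, a), p(c))   [R6 at 3]
4. m(cons(cons(a, e), e), cons(a, a), p(c))  →  c   [R6 at ε]

c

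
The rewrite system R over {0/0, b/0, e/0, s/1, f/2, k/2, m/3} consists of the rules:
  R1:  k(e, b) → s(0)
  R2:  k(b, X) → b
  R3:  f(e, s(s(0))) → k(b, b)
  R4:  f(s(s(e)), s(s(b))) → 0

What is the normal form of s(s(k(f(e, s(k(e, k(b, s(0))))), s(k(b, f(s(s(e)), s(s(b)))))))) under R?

1. s(s(k(f(e, s(k(e, k(b, s(0))))), s(k(b, f(s(s(e)), s(s(b))))))))  →  s(s(k(f(e, s(k(e, b))), s(k(b, f(s(s(e)), s(s(b))))))))   [R2 at 1.1.1.2.1.2]
2. s(s(k(f(e, s(k(e, b))), s(k(b, f(s(s(e)), s(s(b))))))))  →  s(s(k(f(e, s(s(0))), s(k(b, f(s(s(e)), s(s(b))))))))   [R1 at 1.1.1.2.1]
3. s(s(k(f(e, s(s(0))), s(k(b, f(s(s(e)), s(s(b))))))))  →  s(s(k(k(b, b), s(k(b, f(s(s(e)), s(s(b))))))))   [R3 at 1.1.1]
4. s(s(k(k(b, b), s(k(b, f(s(s(e)), s(s(b))))))))  →  s(s(k(b, s(k(b, f(s(s(e)), s(s(b))))))))   [R2 at 1.1.1]
5. s(s(k(b, s(k(b, f(s(s(e)), s(s(b))))))))  →  s(s(b))   [R2 at 1.1]

s(s(b))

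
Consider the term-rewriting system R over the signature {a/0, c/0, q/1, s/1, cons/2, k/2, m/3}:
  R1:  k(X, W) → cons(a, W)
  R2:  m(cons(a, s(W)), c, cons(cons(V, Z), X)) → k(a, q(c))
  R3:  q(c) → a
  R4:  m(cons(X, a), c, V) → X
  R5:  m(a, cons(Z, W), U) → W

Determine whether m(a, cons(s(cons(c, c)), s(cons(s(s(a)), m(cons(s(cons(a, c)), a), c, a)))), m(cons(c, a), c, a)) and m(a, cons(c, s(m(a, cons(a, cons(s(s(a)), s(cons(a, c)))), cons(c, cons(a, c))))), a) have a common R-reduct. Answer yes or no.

Reduce t₁ = m(a, cons(s(cons(c, c)), s(cons(s(s(a)), m(cons(s(cons(a, c)), a), c, a)))), m(cons(c, a), c, a)):
1. m(a, cons(s(cons(c, c)), s(cons(s(s(a)), m(cons(s(cons(a, c)), a), c, a)))), m(cons(c, a), c, a))  →  s(cons(s(s(a)), m(cons(s(cons(a, c)), a), c, a)))   [R5 at ε]
2. s(cons(s(s(a)), m(cons(s(cons(a, c)), a), c, a)))  →  s(cons(s(s(a)), s(cons(a, c))))   [R4 at 1.2]

Reduce t₂ = m(a, cons(c, s(m(a, cons(a, cons(s(s(a)), s(cons(a, c)))), cons(c, cons(a, c))))), a):
1. m(a, cons(c, s(m(a, cons(a, cons(s(s(a)), s(cons(a, c)))), cons(c, cons(a, c))))), a)  →  s(m(a, cons(a, cons(s(s(a)), s(cons(a, c)))), cons(c, cons(a, c))))   [R5 at ε]
2. s(m(a, cons(a, cons(s(s(a)), s(cons(a, c)))), cons(c, cons(a, c))))  →  s(cons(s(s(a)), s(cons(a, c))))   [R5 at 1]

yes — NF(t₁) = s(cons(s(s(a)), s(cons(a, c)))), NF(t₂) = s(cons(s(s(a)), s(cons(a, c))))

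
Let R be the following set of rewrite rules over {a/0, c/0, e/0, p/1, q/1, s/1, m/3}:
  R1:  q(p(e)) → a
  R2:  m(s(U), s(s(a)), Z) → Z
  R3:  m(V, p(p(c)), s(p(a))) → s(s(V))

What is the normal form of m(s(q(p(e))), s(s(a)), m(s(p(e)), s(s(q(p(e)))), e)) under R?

1. m(s(q(p(e))), s(s(a)), m(s(p(e)), s(s(q(p(e)))), e))  →  m(s(p(e)), s(s(q(p(e)))), e)   [R2 at ε]
2. m(s(p(e)), s(s(q(p(e)))), e)  →  m(s(p(e)), s(s(a)), e)   [R1 at 2.1.1]
3. m(s(p(e)), s(s(a)), e)  →  e   [R2 at ε]

e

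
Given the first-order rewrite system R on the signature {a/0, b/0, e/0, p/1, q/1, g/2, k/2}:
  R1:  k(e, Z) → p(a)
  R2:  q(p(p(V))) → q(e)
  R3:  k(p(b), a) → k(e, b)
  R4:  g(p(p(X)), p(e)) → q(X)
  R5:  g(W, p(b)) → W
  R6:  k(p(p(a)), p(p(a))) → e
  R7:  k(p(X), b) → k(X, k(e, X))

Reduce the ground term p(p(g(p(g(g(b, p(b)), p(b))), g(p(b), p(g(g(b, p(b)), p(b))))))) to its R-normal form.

1. p(p(g(p(g(g(b, p(b)), p(b))), g(p(b), p(g(g(b, p(b)), p(b)))))))  →  p(p(g(p(g(b, p(b))), g(p(b), p(g(g(b, p(b)), p(b)))))))   [R5 at 1.1.1.1]
2. p(p(g(p(g(b, p(b))), g(p(b), p(g(g(b, p(b)), p(b)))))))  →  p(p(g(p(b), g(p(b), p(g(g(b, p(b)), p(b)))))))   [R5 at 1.1.1.1]
3. p(p(g(p(b), g(p(b), p(g(g(b, p(b)), p(b)))))))  →  p(p(g(p(b), g(p(b), p(g(b, p(b)))))))   [R5 at 1.1.2.2.1]
4. p(p(g(p(b), g(p(b), p(g(b, p(b)))))))  →  p(p(g(p(b), g(p(b), p(b)))))   [R5 at 1.1.2.2.1]
5. p(p(g(p(b), g(p(b), p(b)))))  →  p(p(g(p(b), p(b))))   [R5 at 1.1.2]
6. p(p(g(p(b), p(b))))  →  p(p(p(b)))   [R5 at 1.1]

p(p(p(b)))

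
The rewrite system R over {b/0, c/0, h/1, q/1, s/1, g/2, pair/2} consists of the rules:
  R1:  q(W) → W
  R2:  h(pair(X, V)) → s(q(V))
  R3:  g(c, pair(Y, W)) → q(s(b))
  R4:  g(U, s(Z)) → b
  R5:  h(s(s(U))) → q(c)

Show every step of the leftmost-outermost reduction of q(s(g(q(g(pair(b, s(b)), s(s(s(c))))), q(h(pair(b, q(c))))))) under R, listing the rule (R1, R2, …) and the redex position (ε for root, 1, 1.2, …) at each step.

1. q(s(g(q(g(pair(b, s(b)), s(s(s(c))))), q(h(pair(b, q(c)))))))  →  s(g(q(g(pair(b, s(b)), s(s(s(c))))), q(h(pair(b, q(c))))))   [R1 at ε]
2. s(g(q(g(pair(b, s(b)), s(s(s(c))))), q(h(pair(b, q(c))))))  →  s(g(g(pair(b, s(b)), s(s(s(c)))), q(h(pair(b, q(c))))))   [R1 at 1.1]
3. s(g(g(pair(b, s(b)), s(s(s(c)))), q(h(pair(b, q(c))))))  →  s(g(b, q(h(pair(b, q(c))))))   [R4 at 1.1]
4. s(g(b, q(h(pair(b, q(c))))))  →  s(g(b, h(pair(b, q(c)))))   [R1 at 1.2]
5. s(g(b, h(pair(b, q(c)))))  →  s(g(b, s(q(q(c)))))   [R2 at 1.2]
6. s(g(b, s(q(q(c)))))  →  s(b)   [R4 at 1]

s(b)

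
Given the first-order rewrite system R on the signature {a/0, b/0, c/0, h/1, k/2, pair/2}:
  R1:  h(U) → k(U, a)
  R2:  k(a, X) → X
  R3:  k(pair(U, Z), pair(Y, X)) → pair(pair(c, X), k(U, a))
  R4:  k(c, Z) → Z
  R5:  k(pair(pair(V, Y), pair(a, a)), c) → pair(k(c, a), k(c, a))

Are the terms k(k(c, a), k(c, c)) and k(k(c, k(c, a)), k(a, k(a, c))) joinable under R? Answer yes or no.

yes — NF(t₁) = c, NF(t₂) = c

Reduce t₁ = k(k(c, a), k(c, c)):
1. k(k(c, a), k(c, c))  →  k(a, k(c, c))   [R4 at 1]
2. k(a, k(c, c))  →  k(c, c)   [R2 at ε]
3. k(c, c)  →  c   [R4 at ε]

Reduce t₂ = k(k(c, k(c, a)), k(a, k(a, c))):
1. k(k(c, k(c, a)), k(a, k(a, c)))  →  k(k(c, a), k(a, k(a, c)))   [R4 at 1]
2. k(k(c, a), k(a, k(a, c)))  →  k(a, k(a, k(a, c)))   [R4 at 1]
3. k(a, k(a, k(a, c)))  →  k(a, k(a, c))   [R2 at ε]
4. k(a, k(a, c))  →  k(a, c)   [R2 at ε]
5. k(a, c)  →  c   [R2 at ε]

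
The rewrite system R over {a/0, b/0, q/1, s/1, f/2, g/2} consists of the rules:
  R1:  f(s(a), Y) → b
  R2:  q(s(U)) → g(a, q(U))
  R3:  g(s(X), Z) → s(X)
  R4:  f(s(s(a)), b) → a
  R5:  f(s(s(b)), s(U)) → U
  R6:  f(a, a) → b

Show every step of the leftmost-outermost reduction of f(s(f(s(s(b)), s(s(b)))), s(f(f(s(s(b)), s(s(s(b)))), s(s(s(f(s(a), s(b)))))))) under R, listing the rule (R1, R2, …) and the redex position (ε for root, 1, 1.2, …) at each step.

1. f(s(f(s(s(b)), s(s(b)))), s(f(f(s(s(b)), s(s(s(b)))), s(s(s(f(s(a), s(b))))))))  →  f(s(s(b)), s(f(f(s(s(b)), s(s(s(b)))), s(s(s(f(s(a), s(b))))))))   [R5 at 1.1]
2. f(s(s(b)), s(f(f(s(s(b)), s(s(s(b)))), s(s(s(f(s(a), s(b))))))))  →  f(f(s(s(b)), s(s(s(b)))), s(s(s(f(s(a), s(b))))))   [R5 at ε]
3. f(f(s(s(b)), s(s(s(b)))), s(s(s(f(s(a), s(b))))))  →  f(s(s(b)), s(s(s(f(s(a), s(b))))))   [R5 at 1]
4. f(s(s(b)), s(s(s(f(s(a), s(b))))))  →  s(s(f(s(a), s(b))))   [R5 at ε]
5. s(s(f(s(a), s(b))))  →  s(s(b))   [R1 at 1.1]

s(s(b))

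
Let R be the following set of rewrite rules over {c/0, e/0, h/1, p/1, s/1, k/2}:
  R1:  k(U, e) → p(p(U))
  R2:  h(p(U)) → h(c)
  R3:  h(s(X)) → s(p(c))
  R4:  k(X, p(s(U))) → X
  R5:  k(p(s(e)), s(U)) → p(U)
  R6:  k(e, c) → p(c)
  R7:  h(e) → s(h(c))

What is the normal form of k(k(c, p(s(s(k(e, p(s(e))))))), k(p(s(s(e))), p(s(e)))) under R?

c

1. k(k(c, p(s(s(k(e, p(s(e))))))), k(p(s(s(e))), p(s(e))))  →  k(c, k(p(s(s(e))), p(s(e))))   [R4 at 1]
2. k(c, k(p(s(s(e))), p(s(e))))  →  k(c, p(s(s(e))))   [R4 at 2]
3. k(c, p(s(s(e))))  →  c   [R4 at ε]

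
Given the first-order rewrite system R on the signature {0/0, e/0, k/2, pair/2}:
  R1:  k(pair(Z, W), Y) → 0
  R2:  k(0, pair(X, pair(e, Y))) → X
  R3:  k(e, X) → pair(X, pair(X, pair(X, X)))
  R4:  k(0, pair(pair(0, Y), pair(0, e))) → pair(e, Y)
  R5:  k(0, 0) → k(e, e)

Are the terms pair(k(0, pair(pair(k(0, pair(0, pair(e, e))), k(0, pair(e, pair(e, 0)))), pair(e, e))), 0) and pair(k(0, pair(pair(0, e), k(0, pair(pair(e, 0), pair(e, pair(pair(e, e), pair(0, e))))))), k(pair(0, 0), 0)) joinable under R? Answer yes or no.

Reduce t₁ = pair(k(0, pair(pair(k(0, pair(0, pair(e, e))), k(0, pair(e, pair(e, 0)))), pair(e, e))), 0):
1. pair(k(0, pair(pair(k(0, pair(0, pair(e, e))), k(0, pair(e, pair(e, 0)))), pair(e, e))), 0)  →  pair(pair(k(0, pair(0, pair(e, e))), k(0, pair(e, pair(e, 0)))), 0)   [R2 at 1]
2. pair(pair(k(0, pair(0, pair(e, e))), k(0, pair(e, pair(e, 0)))), 0)  →  pair(pair(0, k(0, pair(e, pair(e, 0)))), 0)   [R2 at 1.1]
3. pair(pair(0, k(0, pair(e, pair(e, 0)))), 0)  →  pair(pair(0, e), 0)   [R2 at 1.2]

Reduce t₂ = pair(k(0, pair(pair(0, e), k(0, pair(pair(e, 0), pair(e, pair(pair(e, e), pair(0, e))))))), k(pair(0, 0), 0)):
1. pair(k(0, pair(pair(0, e), k(0, pair(pair(e, 0), pair(e, pair(pair(e, e), pair(0, e))))))), k(pair(0, 0), 0))  →  pair(k(0, pair(pair(0, e), pair(e, 0))), k(pair(0, 0), 0))   [R2 at 1.2.2]
2. pair(k(0, pair(pair(0, e), pair(e, 0))), k(pair(0, 0), 0))  →  pair(pair(0, e), k(pair(0, 0), 0))   [R2 at 1]
3. pair(pair(0, e), k(pair(0, 0), 0))  →  pair(pair(0, e), 0)   [R1 at 2]

yes — NF(t₁) = pair(pair(0, e), 0), NF(t₂) = pair(pair(0, e), 0)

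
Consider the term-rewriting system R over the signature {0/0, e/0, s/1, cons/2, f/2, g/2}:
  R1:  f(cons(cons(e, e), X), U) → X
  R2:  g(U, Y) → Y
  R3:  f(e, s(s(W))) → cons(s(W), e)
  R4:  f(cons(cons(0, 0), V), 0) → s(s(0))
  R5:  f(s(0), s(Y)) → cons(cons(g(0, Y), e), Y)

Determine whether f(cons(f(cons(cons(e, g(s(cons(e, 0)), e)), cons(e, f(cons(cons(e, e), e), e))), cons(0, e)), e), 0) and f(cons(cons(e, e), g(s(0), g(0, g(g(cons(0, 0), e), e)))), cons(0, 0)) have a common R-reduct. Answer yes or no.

yes — NF(t₁) = e, NF(t₂) = e

Reduce t₁ = f(cons(f(cons(cons(e, g(s(cons(e, 0)), e)), cons(e, f(cons(cons(e, e), e), e))), cons(0, e)), e), 0):
1. f(cons(f(cons(cons(e, g(s(cons(e, 0)), e)), cons(e, f(cons(cons(e, e), e), e))), cons(0, e)), e), 0)  →  f(cons(f(cons(cons(e, e), cons(e, f(cons(cons(e, e), e), e))), cons(0, e)), e), 0)   [R2 at 1.1.1.1.2]
2. f(cons(f(cons(cons(e, e), cons(e, f(cons(cons(e, e), e), e))), cons(0, e)), e), 0)  →  f(cons(cons(e, f(cons(cons(e, e), e), e)), e), 0)   [R1 at 1.1]
3. f(cons(cons(e, f(cons(cons(e, e), e), e)), e), 0)  →  f(cons(cons(e, e), e), 0)   [R1 at 1.1.2]
4. f(cons(cons(e, e), e), 0)  →  e   [R1 at ε]

Reduce t₂ = f(cons(cons(e, e), g(s(0), g(0, g(g(cons(0, 0), e), e)))), cons(0, 0)):
1. f(cons(cons(e, e), g(s(0), g(0, g(g(cons(0, 0), e), e)))), cons(0, 0))  →  g(s(0), g(0, g(g(cons(0, 0), e), e)))   [R1 at ε]
2. g(s(0), g(0, g(g(cons(0, 0), e), e)))  →  g(0, g(g(cons(0, 0), e), e))   [R2 at ε]
3. g(0, g(g(cons(0, 0), e), e))  →  g(g(cons(0, 0), e), e)   [R2 at ε]
4. g(g(cons(0, 0), e), e)  →  e   [R2 at ε]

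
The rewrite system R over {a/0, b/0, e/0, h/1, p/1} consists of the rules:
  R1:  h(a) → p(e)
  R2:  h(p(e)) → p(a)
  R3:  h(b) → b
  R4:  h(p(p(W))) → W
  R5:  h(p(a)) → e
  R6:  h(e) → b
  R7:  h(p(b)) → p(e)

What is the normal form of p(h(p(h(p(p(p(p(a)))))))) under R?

1. p(h(p(h(p(p(p(p(a))))))))  →  p(h(p(p(p(a)))))   [R4 at 1.1.1]
2. p(h(p(p(p(a)))))  →  p(p(a))   [R4 at 1]

p(p(a))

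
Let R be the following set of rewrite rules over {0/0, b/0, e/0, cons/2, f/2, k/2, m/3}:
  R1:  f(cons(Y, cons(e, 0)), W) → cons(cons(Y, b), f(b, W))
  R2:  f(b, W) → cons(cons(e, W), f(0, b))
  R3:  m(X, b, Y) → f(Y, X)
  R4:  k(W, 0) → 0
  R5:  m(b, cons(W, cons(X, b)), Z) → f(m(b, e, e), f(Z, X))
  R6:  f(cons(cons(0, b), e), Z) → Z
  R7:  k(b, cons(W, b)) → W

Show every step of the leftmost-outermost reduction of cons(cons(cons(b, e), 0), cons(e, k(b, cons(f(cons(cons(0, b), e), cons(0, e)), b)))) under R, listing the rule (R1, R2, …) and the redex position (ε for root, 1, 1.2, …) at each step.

1. cons(cons(cons(b, e), 0), cons(e, k(b, cons(f(cons(cons(0, b), e), cons(0, e)), b))))  →  cons(cons(cons(b, e), 0), cons(e, f(cons(cons(0, b), e), cons(0, e))))   [R7 at 2.2]
2. cons(cons(cons(b, e), 0), cons(e, f(cons(cons(0, b), e), cons(0, e))))  →  cons(cons(cons(b, e), 0), cons(e, cons(0, e)))   [R6 at 2.2]

cons(cons(cons(b, e), 0), cons(e, cons(0, e)))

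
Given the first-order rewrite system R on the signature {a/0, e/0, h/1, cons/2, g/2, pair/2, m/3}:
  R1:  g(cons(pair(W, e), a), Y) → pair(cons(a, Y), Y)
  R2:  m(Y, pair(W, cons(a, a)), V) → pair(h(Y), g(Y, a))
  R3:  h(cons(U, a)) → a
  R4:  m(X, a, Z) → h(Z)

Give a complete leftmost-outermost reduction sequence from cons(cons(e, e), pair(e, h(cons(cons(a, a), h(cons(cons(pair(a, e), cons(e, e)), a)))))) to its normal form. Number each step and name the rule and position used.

1. cons(cons(e, e), pair(e, h(cons(cons(a, a), h(cons(cons(pair(a, e), cons(e, e)), a))))))  →  cons(cons(e, e), pair(e, h(cons(cons(a, a), a))))   [R3 at 2.2.1.2]
2. cons(cons(e, e), pair(e, h(cons(cons(a, a), a))))  →  cons(cons(e, e), pair(e, a))   [R3 at 2.2]

cons(cons(e, e), pair(e, a))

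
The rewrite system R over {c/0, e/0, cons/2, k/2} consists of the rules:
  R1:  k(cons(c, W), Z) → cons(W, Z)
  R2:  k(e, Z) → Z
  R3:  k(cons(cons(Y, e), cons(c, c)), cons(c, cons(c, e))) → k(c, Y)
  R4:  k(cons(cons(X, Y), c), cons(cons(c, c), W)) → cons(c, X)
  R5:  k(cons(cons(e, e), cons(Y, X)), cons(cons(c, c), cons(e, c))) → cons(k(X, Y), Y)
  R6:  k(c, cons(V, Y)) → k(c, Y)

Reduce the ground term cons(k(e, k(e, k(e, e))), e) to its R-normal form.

1. cons(k(e, k(e, k(e, e))), e)  →  cons(k(e, k(e, e)), e)   [R2 at 1]
2. cons(k(e, k(e, e)), e)  →  cons(k(e, e), e)   [R2 at 1]
3. cons(k(e, e), e)  →  cons(e, e)   [R2 at 1]

cons(e, e)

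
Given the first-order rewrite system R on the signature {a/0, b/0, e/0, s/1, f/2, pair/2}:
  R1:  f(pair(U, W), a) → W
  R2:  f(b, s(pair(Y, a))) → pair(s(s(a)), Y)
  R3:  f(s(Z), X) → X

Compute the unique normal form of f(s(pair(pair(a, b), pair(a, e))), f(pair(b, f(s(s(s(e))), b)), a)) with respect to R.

b

1. f(s(pair(pair(a, b), pair(a, e))), f(pair(b, f(s(s(s(e))), b)), a))  →  f(pair(b, f(s(s(s(e))), b)), a)   [R3 at ε]
2. f(pair(b, f(s(s(s(e))), b)), a)  →  f(s(s(s(e))), b)   [R1 at ε]
3. f(s(s(s(e))), b)  →  b   [R3 at ε]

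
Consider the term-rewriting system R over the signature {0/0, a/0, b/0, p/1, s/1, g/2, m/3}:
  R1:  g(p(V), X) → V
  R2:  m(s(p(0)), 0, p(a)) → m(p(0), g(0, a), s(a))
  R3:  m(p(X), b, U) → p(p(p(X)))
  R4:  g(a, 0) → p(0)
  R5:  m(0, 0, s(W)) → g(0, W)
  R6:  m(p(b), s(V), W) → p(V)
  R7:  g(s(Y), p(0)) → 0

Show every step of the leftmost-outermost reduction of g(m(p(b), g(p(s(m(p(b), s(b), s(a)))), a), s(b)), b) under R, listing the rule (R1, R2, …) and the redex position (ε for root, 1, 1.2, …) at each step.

p(b)

1. g(m(p(b), g(p(s(m(p(b), s(b), s(a)))), a), s(b)), b)  →  g(m(p(b), s(m(p(b), s(b), s(a))), s(b)), b)   [R1 at 1.2]
2. g(m(p(b), s(m(p(b), s(b), s(a))), s(b)), b)  →  g(p(m(p(b), s(b), s(a))), b)   [R6 at 1]
3. g(p(m(p(b), s(b), s(a))), b)  →  m(p(b), s(b), s(a))   [R1 at ε]
4. m(p(b), s(b), s(a))  →  p(b)   [R6 at ε]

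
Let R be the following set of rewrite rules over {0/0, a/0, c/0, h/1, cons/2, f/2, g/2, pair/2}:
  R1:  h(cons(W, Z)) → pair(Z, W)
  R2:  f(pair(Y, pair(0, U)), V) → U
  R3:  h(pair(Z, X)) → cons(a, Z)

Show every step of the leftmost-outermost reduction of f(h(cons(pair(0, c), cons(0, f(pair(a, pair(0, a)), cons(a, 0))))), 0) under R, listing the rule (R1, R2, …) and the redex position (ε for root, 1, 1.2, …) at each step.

1. f(h(cons(pair(0, c), cons(0, f(pair(a, pair(0, a)), cons(a, 0))))), 0)  →  f(pair(cons(0, f(pair(a, pair(0, a)), cons(a, 0))), pair(0, c)), 0)   [R1 at 1]
2. f(pair(cons(0, f(pair(a, pair(0, a)), cons(a, 0))), pair(0, c)), 0)  →  c   [R2 at ε]

c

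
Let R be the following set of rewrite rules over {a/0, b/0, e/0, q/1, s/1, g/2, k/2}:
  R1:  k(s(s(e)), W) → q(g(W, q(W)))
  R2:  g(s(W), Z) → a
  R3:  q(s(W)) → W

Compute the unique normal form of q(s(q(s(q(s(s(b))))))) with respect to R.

1. q(s(q(s(q(s(s(b)))))))  →  q(s(q(s(s(b)))))   [R3 at ε]
2. q(s(q(s(s(b)))))  →  q(s(s(b)))   [R3 at ε]
3. q(s(s(b)))  →  s(b)   [R3 at ε]

s(b)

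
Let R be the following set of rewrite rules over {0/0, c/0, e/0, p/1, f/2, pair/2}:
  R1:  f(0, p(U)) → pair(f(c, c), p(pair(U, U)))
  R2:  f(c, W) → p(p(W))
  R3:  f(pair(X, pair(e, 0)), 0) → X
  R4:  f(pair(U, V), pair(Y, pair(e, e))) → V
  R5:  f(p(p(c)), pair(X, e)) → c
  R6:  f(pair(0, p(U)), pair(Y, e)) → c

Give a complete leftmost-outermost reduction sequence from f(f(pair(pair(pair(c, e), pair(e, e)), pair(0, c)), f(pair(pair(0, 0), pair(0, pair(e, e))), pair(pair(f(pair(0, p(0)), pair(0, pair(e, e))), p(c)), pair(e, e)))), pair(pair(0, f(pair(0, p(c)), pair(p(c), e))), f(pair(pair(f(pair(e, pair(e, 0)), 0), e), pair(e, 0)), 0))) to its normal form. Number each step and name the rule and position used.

1. f(f(pair(pair(pair(c, e), pair(e, e)), pair(0, c)), f(pair(pair(0, 0), pair(0, pair(e, e))), pair(pair(f(pair(0, p(0)), pair(0, pair(e, e))), p(c)), pair(e, e)))), pair(pair(0, f(pair(0, p(c)), pair(p(c), e))), f(pair(pair(f(pair(e, pair(e, 0)), 0), e), pair(e, 0)), 0)))  →  f(f(pair(pair(pair(c, e), pair(e, e)), pair(0, c)), pair(0, pair(e, e))), pair(pair(0, f(pair(0, p(c)), pair(p(c), e))), f(pair(pair(f(pair(e, pair(e, 0)), 0), e), pair(e, 0)), 0)))   [R4 at 1.2]
2. f(f(pair(pair(pair(c, e), pair(e, e)), pair(0, c)), pair(0, pair(e, e))), pair(pair(0, f(pair(0, p(c)), pair(p(c), e))), f(pair(pair(f(pair(e, pair(e, 0)), 0), e), pair(e, 0)), 0)))  →  f(pair(0, c), pair(pair(0, f(pair(0, p(c)), pair(p(c), e))), f(pair(pair(f(pair(e, pair(e, 0)), 0), e), pair(e, 0)), 0)))   [R4 at 1]
3. f(pair(0, c), pair(pair(0, f(pair(0, p(c)), pair(p(c), e))), f(pair(pair(f(pair(e, pair(e, 0)), 0), e), pair(e, 0)), 0)))  →  f(pair(0, c), pair(pair(0, c), f(pair(pair(f(pair(e, pair(e, 0)), 0), e), pair(e, 0)), 0)))   [R6 at 2.1.2]
4. f(pair(0, c), pair(pair(0, c), f(pair(pair(f(pair(e, pair(e, 0)), 0), e), pair(e, 0)), 0)))  →  f(pair(0, c), pair(pair(0, c), pair(f(pair(e, pair(e, 0)), 0), e)))   [R3 at 2.2]
5. f(pair(0, c), pair(pair(0, c), pair(f(pair(e, pair(e, 0)), 0), e)))  →  f(pair(0, c), pair(pair(0, c), pair(e, e)))   [R3 at 2.2.1]
6. f(pair(0, c), pair(pair(0, c), pair(e, e)))  →  c   [R4 at ε]

c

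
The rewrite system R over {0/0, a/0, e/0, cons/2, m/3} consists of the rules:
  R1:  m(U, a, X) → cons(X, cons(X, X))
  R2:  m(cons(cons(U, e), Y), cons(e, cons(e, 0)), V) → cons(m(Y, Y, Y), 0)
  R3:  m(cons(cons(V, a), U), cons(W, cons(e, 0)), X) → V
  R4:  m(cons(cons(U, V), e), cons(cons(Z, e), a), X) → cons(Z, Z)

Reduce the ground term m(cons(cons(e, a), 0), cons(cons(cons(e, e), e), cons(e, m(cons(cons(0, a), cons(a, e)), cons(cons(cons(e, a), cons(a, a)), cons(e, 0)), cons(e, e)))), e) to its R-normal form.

1. m(cons(cons(e, a), 0), cons(cons(cons(e, e), e), cons(e, m(cons(cons(0, a), cons(a, e)), cons(cons(cons(e, a), cons(a, a)), cons(e, 0)), cons(e, e)))), e)  →  m(cons(cons(e, a), 0), cons(cons(cons(e, e), e), cons(e, 0)), e)   [R3 at 2.2.2]
2. m(cons(cons(e, a), 0), cons(cons(cons(e, e), e), cons(e, 0)), e)  →  e   [R3 at ε]

e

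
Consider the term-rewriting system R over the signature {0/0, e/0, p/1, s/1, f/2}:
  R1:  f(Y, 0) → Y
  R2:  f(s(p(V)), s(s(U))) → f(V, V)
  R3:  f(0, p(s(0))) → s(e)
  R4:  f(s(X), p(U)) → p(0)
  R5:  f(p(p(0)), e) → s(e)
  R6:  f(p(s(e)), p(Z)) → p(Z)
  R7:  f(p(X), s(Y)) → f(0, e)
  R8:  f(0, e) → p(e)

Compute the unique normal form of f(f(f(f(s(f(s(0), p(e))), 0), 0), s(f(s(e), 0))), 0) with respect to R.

0

1. f(f(f(f(s(f(s(0), p(e))), 0), 0), s(f(s(e), 0))), 0)  →  f(f(f(s(f(s(0), p(e))), 0), 0), s(f(s(e), 0)))   [R1 at ε]
2. f(f(f(s(f(s(0), p(e))), 0), 0), s(f(s(e), 0)))  →  f(f(s(f(s(0), p(e))), 0), s(f(s(e), 0)))   [R1 at 1]
3. f(f(s(f(s(0), p(e))), 0), s(f(s(e), 0)))  →  f(s(f(s(0), p(e))), s(f(s(e), 0)))   [R1 at 1]
4. f(s(f(s(0), p(e))), s(f(s(e), 0)))  →  f(s(p(0)), s(f(s(e), 0)))   [R4 at 1.1]
5. f(s(p(0)), s(f(s(e), 0)))  →  f(s(p(0)), s(s(e)))   [R1 at 2.1]
6. f(s(p(0)), s(s(e)))  →  f(0, 0)   [R2 at ε]
7. f(0, 0)  →  0   [R1 at ε]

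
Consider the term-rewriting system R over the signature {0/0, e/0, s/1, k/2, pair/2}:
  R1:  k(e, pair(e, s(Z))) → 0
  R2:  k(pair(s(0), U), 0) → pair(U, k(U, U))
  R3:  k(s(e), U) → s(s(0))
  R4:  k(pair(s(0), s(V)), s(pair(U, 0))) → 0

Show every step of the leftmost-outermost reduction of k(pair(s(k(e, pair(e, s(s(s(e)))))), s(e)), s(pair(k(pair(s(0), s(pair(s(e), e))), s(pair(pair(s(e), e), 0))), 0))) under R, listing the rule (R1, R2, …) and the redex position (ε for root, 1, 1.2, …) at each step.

1. k(pair(s(k(e, pair(e, s(s(s(e)))))), s(e)), s(pair(k(pair(s(0), s(pair(s(e), e))), s(pair(pair(s(e), e), 0))), 0)))  →  k(pair(s(0), s(e)), s(pair(k(pair(s(0), s(pair(s(e), e))), s(pair(pair(s(e), e), 0))), 0)))   [R1 at 1.1.1]
2. k(pair(s(0), s(e)), s(pair(k(pair(s(0), s(pair(s(e), e))), s(pair(pair(s(e), e), 0))), 0)))  →  0   [R4 at ε]

0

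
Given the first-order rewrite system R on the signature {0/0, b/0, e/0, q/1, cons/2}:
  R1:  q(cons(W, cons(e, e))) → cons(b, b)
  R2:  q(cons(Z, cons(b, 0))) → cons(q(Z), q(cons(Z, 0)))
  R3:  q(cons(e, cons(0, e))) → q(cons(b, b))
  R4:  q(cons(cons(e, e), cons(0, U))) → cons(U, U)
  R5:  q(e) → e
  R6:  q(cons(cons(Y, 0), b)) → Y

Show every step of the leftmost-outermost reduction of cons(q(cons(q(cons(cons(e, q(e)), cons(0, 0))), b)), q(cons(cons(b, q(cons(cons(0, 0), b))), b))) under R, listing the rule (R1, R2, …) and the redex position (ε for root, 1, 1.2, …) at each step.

cons(0, b)

1. cons(q(cons(q(cons(cons(e, q(e)), cons(0, 0))), b)), q(cons(cons(b, q(cons(cons(0, 0), b))), b)))  →  cons(q(cons(q(cons(cons(e, e), cons(0, 0))), b)), q(cons(cons(b, q(cons(cons(0, 0), b))), b)))   [R5 at 1.1.1.1.1.2]
2. cons(q(cons(q(cons(cons(e, e), cons(0, 0))), b)), q(cons(cons(b, q(cons(cons(0, 0), b))), b)))  →  cons(q(cons(cons(0, 0), b)), q(cons(cons(b, q(cons(cons(0, 0), b))), b)))   [R4 at 1.1.1]
3. cons(q(cons(cons(0, 0), b)), q(cons(cons(b, q(cons(cons(0, 0), b))), b)))  →  cons(0, q(cons(cons(b, q(cons(cons(0, 0), b))), b)))   [R6 at 1]
4. cons(0, q(cons(cons(b, q(cons(cons(0, 0), b))), b)))  →  cons(0, q(cons(cons(b, 0), b)))   [R6 at 2.1.1.2]
5. cons(0, q(cons(cons(b, 0), b)))  →  cons(0, b)   [R6 at 2]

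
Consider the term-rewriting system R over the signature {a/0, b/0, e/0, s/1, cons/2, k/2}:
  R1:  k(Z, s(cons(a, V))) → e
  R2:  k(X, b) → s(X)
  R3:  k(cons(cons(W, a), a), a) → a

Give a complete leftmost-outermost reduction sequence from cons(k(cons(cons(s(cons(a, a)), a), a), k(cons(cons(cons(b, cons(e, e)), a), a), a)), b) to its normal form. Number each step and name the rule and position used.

cons(a, b)

1. cons(k(cons(cons(s(cons(a, a)), a), a), k(cons(cons(cons(b, cons(e, e)), a), a), a)), b)  →  cons(k(cons(cons(s(cons(a, a)), a), a), a), b)   [R3 at 1.2]
2. cons(k(cons(cons(s(cons(a, a)), a), a), a), b)  →  cons(a, b)   [R3 at 1]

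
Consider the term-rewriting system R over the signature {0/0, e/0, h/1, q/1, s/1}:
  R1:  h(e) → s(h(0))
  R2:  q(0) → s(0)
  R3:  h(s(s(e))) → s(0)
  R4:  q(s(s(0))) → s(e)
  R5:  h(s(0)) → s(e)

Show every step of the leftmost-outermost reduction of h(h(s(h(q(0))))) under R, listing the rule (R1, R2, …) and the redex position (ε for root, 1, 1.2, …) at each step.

s(e)

1. h(h(s(h(q(0)))))  →  h(h(s(h(s(0)))))   [R2 at 1.1.1.1]
2. h(h(s(h(s(0)))))  →  h(h(s(s(e))))   [R5 at 1.1.1]
3. h(h(s(s(e))))  →  h(s(0))   [R3 at 1]
4. h(s(0))  →  s(e)   [R5 at ε]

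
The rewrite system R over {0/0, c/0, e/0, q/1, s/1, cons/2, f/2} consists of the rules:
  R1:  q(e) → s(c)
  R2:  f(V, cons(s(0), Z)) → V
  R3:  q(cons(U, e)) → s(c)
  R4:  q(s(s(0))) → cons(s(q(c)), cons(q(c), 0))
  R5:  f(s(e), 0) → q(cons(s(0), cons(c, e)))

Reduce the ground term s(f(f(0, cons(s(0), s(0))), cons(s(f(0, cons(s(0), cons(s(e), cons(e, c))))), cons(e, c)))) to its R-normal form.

s(0)

1. s(f(f(0, cons(s(0), s(0))), cons(s(f(0, cons(s(0), cons(s(e), cons(e, c))))), cons(e, c))))  →  s(f(0, cons(s(f(0, cons(s(0), cons(s(e), cons(e, c))))), cons(e, c))))   [R2 at 1.1]
2. s(f(0, cons(s(f(0, cons(s(0), cons(s(e), cons(e, c))))), cons(e, c))))  →  s(f(0, cons(s(0), cons(e, c))))   [R2 at 1.2.1.1]
3. s(f(0, cons(s(0), cons(e, c))))  →  s(0)   [R2 at 1]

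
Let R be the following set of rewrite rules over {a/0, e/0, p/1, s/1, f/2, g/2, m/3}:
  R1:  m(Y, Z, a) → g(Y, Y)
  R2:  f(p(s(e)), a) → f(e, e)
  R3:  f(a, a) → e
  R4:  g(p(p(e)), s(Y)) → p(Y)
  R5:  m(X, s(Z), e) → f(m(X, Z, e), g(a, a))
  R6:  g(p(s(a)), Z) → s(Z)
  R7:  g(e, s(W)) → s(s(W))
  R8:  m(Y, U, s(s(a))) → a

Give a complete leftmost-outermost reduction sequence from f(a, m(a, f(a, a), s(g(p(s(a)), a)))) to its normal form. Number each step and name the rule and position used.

1. f(a, m(a, f(a, a), s(g(p(s(a)), a))))  →  f(a, m(a, e, s(g(p(s(a)), a))))   [R3 at 2.2]
2. f(a, m(a, e, s(g(p(s(a)), a))))  →  f(a, m(a, e, s(s(a))))   [R6 at 2.3.1]
3. f(a, m(a, e, s(s(a))))  →  f(a, a)   [R8 at 2]
4. f(a, a)  →  e   [R3 at ε]

e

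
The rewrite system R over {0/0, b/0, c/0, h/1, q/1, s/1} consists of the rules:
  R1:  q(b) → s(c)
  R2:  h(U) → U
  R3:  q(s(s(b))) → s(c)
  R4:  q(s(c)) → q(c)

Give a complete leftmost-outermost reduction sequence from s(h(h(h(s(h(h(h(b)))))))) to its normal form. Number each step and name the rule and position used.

1. s(h(h(h(s(h(h(h(b))))))))  →  s(h(h(s(h(h(h(b)))))))   [R2 at 1]
2. s(h(h(s(h(h(h(b)))))))  →  s(h(s(h(h(h(b))))))   [R2 at 1]
3. s(h(s(h(h(h(b))))))  →  s(s(h(h(h(b)))))   [R2 at 1]
4. s(s(h(h(h(b)))))  →  s(s(h(h(b))))   [R2 at 1.1]
5. s(s(h(h(b))))  →  s(s(h(b)))   [R2 at 1.1]
6. s(s(h(b)))  →  s(s(b))   [R2 at 1.1]

s(s(b))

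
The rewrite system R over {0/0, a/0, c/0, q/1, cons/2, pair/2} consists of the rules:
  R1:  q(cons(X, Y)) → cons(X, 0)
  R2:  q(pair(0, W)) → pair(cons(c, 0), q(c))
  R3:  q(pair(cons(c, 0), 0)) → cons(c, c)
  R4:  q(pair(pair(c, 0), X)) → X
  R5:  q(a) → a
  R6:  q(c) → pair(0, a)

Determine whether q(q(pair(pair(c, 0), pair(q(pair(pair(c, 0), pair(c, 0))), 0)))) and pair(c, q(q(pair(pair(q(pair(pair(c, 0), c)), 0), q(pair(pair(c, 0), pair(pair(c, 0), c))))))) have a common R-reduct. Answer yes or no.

no — NF(t₁) = 0, NF(t₂) = pair(c, c)

Reduce t₁ = q(q(pair(pair(c, 0), pair(q(pair(pair(c, 0), pair(c, 0))), 0)))):
1. q(q(pair(pair(c, 0), pair(q(pair(pair(c, 0), pair(c, 0))), 0))))  →  q(pair(q(pair(pair(c, 0), pair(c, 0))), 0))   [R4 at 1]
2. q(pair(q(pair(pair(c, 0), pair(c, 0))), 0))  →  q(pair(pair(c, 0), 0))   [R4 at 1.1]
3. q(pair(pair(c, 0), 0))  →  0   [R4 at ε]

Reduce t₂ = pair(c, q(q(pair(pair(q(pair(pair(c, 0), c)), 0), q(pair(pair(c, 0), pair(pair(c, 0), c))))))):
1. pair(c, q(q(pair(pair(q(pair(pair(c, 0), c)), 0), q(pair(pair(c, 0), pair(pair(c, 0), c)))))))  →  pair(c, q(q(pair(pair(c, 0), q(pair(pair(c, 0), pair(pair(c, 0), c)))))))   [R4 at 2.1.1.1.1]
2. pair(c, q(q(pair(pair(c, 0), q(pair(pair(c, 0), pair(pair(c, 0), c)))))))  →  pair(c, q(q(pair(pair(c, 0), pair(pair(c, 0), c)))))   [R4 at 2.1]
3. pair(c, q(q(pair(pair(c, 0), pair(pair(c, 0), c)))))  →  pair(c, q(pair(pair(c, 0), c)))   [R4 at 2.1]
4. pair(c, q(pair(pair(c, 0), c)))  →  pair(c, c)   [R4 at 2]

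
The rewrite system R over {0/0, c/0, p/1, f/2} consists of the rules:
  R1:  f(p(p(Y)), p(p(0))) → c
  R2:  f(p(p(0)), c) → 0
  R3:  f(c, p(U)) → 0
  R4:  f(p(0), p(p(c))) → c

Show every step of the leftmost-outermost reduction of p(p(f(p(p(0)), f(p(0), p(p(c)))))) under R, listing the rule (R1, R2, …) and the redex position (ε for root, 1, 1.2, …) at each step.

p(p(0))

1. p(p(f(p(p(0)), f(p(0), p(p(c))))))  →  p(p(f(p(p(0)), c)))   [R4 at 1.1.2]
2. p(p(f(p(p(0)), c)))  →  p(p(0))   [R2 at 1.1]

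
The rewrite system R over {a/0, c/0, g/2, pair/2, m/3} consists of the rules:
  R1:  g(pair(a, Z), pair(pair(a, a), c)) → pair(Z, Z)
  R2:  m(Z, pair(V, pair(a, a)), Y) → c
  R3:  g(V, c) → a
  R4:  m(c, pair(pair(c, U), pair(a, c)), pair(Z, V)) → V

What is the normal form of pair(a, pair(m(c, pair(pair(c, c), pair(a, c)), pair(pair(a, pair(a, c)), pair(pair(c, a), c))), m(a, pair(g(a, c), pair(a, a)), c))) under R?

1. pair(a, pair(m(c, pair(pair(c, c), pair(a, c)), pair(pair(a, pair(a, c)), pair(pair(c, a), c))), m(a, pair(g(a, c), pair(a, a)), c)))  →  pair(a, pair(pair(pair(c, a), c), m(a, pair(g(a, c), pair(a, a)), c)))   [R4 at 2.1]
2. pair(a, pair(pair(pair(c, a), c), m(a, pair(g(a, c), pair(a, a)), c)))  →  pair(a, pair(pair(pair(c, a), c), c))   [R2 at 2.2]

pair(a, pair(pair(pair(c, a), c), c))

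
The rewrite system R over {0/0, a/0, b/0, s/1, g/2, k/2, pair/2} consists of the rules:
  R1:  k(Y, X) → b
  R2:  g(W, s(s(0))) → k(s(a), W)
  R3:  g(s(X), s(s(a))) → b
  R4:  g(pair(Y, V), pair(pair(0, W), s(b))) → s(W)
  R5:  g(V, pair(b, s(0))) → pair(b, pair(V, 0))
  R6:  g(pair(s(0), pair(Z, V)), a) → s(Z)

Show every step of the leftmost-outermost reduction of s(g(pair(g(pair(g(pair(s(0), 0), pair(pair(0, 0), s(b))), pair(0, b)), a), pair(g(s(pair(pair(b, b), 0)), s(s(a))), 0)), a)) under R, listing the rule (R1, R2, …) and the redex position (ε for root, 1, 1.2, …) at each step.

1. s(g(pair(g(pair(g(pair(s(0), 0), pair(pair(0, 0), s(b))), pair(0, b)), a), pair(g(s(pair(pair(b, b), 0)), s(s(a))), 0)), a))  →  s(g(pair(g(pair(s(0), pair(0, b)), a), pair(g(s(pair(pair(b, b), 0)), s(s(a))), 0)), a))   [R4 at 1.1.1.1.1]
2. s(g(pair(g(pair(s(0), pair(0, b)), a), pair(g(s(pair(pair(b, b), 0)), s(s(a))), 0)), a))  →  s(g(pair(s(0), pair(g(s(pair(pair(b, b), 0)), s(s(a))), 0)), a))   [R6 at 1.1.1]
3. s(g(pair(s(0), pair(g(s(pair(pair(b, b), 0)), s(s(a))), 0)), a))  →  s(s(g(s(pair(pair(b, b), 0)), s(s(a)))))   [R6 at 1]
4. s(s(g(s(pair(pair(b, b), 0)), s(s(a)))))  →  s(s(b))   [R3 at 1.1]

s(s(b))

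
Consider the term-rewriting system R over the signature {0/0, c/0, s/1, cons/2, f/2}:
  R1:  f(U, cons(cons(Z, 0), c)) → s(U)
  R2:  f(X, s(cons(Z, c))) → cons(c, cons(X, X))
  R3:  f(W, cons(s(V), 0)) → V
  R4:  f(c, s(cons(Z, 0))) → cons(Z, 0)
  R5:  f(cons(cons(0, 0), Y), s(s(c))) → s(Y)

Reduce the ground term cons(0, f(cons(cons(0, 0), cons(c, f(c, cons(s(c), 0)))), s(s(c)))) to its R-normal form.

cons(0, s(cons(c, c)))

1. cons(0, f(cons(cons(0, 0), cons(c, f(c, cons(s(c), 0)))), s(s(c))))  →  cons(0, s(cons(c, f(c, cons(s(c), 0)))))   [R5 at 2]
2. cons(0, s(cons(c, f(c, cons(s(c), 0)))))  →  cons(0, s(cons(c, c)))   [R3 at 2.1.2]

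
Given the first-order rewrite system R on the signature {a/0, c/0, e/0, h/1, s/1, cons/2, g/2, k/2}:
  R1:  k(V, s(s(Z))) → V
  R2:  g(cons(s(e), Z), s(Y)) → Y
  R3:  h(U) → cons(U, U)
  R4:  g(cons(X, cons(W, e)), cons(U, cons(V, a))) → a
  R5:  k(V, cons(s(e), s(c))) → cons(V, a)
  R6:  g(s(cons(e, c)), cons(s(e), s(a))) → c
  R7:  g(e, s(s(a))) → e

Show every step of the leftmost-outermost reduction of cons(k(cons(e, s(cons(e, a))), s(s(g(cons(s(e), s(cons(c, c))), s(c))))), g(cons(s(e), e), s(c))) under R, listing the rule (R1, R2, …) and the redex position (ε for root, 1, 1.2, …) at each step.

cons(cons(e, s(cons(e, a))), c)

1. cons(k(cons(e, s(cons(e, a))), s(s(g(cons(s(e), s(cons(c, c))), s(c))))), g(cons(s(e), e), s(c)))  →  cons(cons(e, s(cons(e, a))), g(cons(s(e), e), s(c)))   [R1 at 1]
2. cons(cons(e, s(cons(e, a))), g(cons(s(e), e), s(c)))  →  cons(cons(e, s(cons(e, a))), c)   [R2 at 2]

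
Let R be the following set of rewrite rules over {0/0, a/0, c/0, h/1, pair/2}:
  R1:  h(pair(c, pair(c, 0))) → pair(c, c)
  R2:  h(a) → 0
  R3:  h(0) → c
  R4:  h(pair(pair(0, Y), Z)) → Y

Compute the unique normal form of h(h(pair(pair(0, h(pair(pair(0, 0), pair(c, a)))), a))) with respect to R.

1. h(h(pair(pair(0, h(pair(pair(0, 0), pair(c, a)))), a)))  →  h(h(pair(pair(0, 0), pair(c, a))))   [R4 at 1]
2. h(h(pair(pair(0, 0), pair(c, a))))  →  h(0)   [R4 at 1]
3. h(0)  →  c   [R3 at ε]

c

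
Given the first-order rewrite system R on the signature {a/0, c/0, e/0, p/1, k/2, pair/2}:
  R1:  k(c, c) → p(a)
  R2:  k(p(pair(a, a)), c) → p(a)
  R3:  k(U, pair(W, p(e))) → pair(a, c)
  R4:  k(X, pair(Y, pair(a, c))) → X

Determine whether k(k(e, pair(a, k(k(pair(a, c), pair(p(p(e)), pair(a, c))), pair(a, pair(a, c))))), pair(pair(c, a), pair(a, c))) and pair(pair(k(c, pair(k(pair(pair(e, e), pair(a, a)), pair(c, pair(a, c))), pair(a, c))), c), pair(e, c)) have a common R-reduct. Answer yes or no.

no — NF(t₁) = e, NF(t₂) = pair(pair(c, c), pair(e, c))

Reduce t₁ = k(k(e, pair(a, k(k(pair(a, c), pair(p(p(e)), pair(a, c))), pair(a, pair(a, c))))), pair(pair(c, a), pair(a, c))):
1. k(k(e, pair(a, k(k(pair(a, c), pair(p(p(e)), pair(a, c))), pair(a, pair(a, c))))), pair(pair(c, a), pair(a, c)))  →  k(e, pair(a, k(k(pair(a, c), pair(p(p(e)), pair(a, c))), pair(a, pair(a, c)))))   [R4 at ε]
2. k(e, pair(a, k(k(pair(a, c), pair(p(p(e)), pair(a, c))), pair(a, pair(a, c)))))  →  k(e, pair(a, k(pair(a, c), pair(p(p(e)), pair(a, c)))))   [R4 at 2.2]
3. k(e, pair(a, k(pair(a, c), pair(p(p(e)), pair(a, c)))))  →  k(e, pair(a, pair(a, c)))   [R4 at 2.2]
4. k(e, pair(a, pair(a, c)))  →  e   [R4 at ε]

Reduce t₂ = pair(pair(k(c, pair(k(pair(pair(e, e), pair(a, a)), pair(c, pair(a, c))), pair(a, c))), c), pair(e, c)):
1. pair(pair(k(c, pair(k(pair(pair(e, e), pair(a, a)), pair(c, pair(a, c))), pair(a, c))), c), pair(e, c))  →  pair(pair(c, c), pair(e, c))   [R4 at 1.1]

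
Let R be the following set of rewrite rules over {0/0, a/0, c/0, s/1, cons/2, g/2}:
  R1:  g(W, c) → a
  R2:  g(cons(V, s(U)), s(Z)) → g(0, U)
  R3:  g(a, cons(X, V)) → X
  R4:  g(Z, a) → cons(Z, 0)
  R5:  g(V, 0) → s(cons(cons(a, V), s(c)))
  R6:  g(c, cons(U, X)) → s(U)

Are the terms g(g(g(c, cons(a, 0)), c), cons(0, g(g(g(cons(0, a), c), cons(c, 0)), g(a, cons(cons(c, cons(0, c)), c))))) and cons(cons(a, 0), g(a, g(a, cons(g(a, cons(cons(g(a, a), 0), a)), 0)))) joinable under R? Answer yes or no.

no — NF(t₁) = 0, NF(t₂) = cons(cons(a, 0), cons(a, 0))

Reduce t₁ = g(g(g(c, cons(a, 0)), c), cons(0, g(g(g(cons(0, a), c), cons(c, 0)), g(a, cons(cons(c, cons(0, c)), c))))):
1. g(g(g(c, cons(a, 0)), c), cons(0, g(g(g(cons(0, a), c), cons(c, 0)), g(a, cons(cons(c, cons(0, c)), c)))))  →  g(a, cons(0, g(g(g(cons(0, a), c), cons(c, 0)), g(a, cons(cons(c, cons(0, c)), c)))))   [R1 at 1]
2. g(a, cons(0, g(g(g(cons(0, a), c), cons(c, 0)), g(a, cons(cons(c, cons(0, c)), c)))))  →  0   [R3 at ε]

Reduce t₂ = cons(cons(a, 0), g(a, g(a, cons(g(a, cons(cons(g(a, a), 0), a)), 0)))):
1. cons(cons(a, 0), g(a, g(a, cons(g(a, cons(cons(g(a, a), 0), a)), 0))))  →  cons(cons(a, 0), g(a, g(a, cons(cons(g(a, a), 0), a))))   [R3 at 2.2]
2. cons(cons(a, 0), g(a, g(a, cons(cons(g(a, a), 0), a))))  →  cons(cons(a, 0), g(a, cons(g(a, a), 0)))   [R3 at 2.2]
3. cons(cons(a, 0), g(a, cons(g(a, a), 0)))  →  cons(cons(a, 0), g(a, a))   [R3 at 2]
4. cons(cons(a, 0), g(a, a))  →  cons(cons(a, 0), cons(a, 0))   [R4 at 2]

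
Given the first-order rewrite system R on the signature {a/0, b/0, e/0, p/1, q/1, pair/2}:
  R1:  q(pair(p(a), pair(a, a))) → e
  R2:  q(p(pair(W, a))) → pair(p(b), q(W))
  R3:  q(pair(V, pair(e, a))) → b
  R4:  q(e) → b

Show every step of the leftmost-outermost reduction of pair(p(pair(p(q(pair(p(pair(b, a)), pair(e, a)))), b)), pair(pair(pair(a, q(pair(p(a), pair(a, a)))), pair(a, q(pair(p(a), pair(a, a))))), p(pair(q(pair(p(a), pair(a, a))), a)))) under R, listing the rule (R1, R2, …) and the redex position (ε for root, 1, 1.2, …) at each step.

1. pair(p(pair(p(q(pair(p(pair(b, a)), pair(e, a)))), b)), pair(pair(pair(a, q(pair(p(a), pair(a, a)))), pair(a, q(pair(p(a), pair(a, a))))), p(pair(q(pair(p(a), pair(a, a))), a))))  →  pair(p(pair(p(b), b)), pair(pair(pair(a, q(pair(p(a), pair(a, a)))), pair(a, q(pair(p(a), pair(a, a))))), p(pair(q(pair(p(a), pair(a, a))), a))))   [R3 at 1.1.1.1]
2. pair(p(pair(p(b), b)), pair(pair(pair(a, q(pair(p(a), pair(a, a)))), pair(a, q(pair(p(a), pair(a, a))))), p(pair(q(pair(p(a), pair(a, a))), a))))  →  pair(p(pair(p(b), b)), pair(pair(pair(a, e), pair(a, q(pair(p(a), pair(a, a))))), p(pair(q(pair(p(a), pair(a, a))), a))))   [R1 at 2.1.1.2]
3. pair(p(pair(p(b), b)), pair(pair(pair(a, e), pair(a, q(pair(p(a), pair(a, a))))), p(pair(q(pair(p(a), pair(a, a))), a))))  →  pair(p(pair(p(b), b)), pair(pair(pair(a, e), pair(a, e)), p(pair(q(pair(p(a), pair(a, a))), a))))   [R1 at 2.1.2.2]
4. pair(p(pair(p(b), b)), pair(pair(pair(a, e), pair(a, e)), p(pair(q(pair(p(a), pair(a, a))), a))))  →  pair(p(pair(p(b), b)), pair(pair(pair(a, e), pair(a, e)), p(pair(e, a))))   [R1 at 2.2.1.1]

pair(p(pair(p(b), b)), pair(pair(pair(a, e), pair(a, e)), p(pair(e, a))))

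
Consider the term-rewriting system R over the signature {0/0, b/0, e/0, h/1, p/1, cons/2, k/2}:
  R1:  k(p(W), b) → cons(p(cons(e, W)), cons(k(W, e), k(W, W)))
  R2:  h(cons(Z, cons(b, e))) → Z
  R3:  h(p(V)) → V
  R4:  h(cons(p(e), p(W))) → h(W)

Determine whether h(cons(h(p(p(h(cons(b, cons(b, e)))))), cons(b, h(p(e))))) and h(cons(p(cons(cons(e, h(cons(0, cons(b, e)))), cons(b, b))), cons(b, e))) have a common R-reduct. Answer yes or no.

Reduce t₁ = h(cons(h(p(p(h(cons(b, cons(b, e)))))), cons(b, h(p(e))))):
1. h(cons(h(p(p(h(cons(b, cons(b, e)))))), cons(b, h(p(e)))))  →  h(cons(p(h(cons(b, cons(b, e)))), cons(b, h(p(e)))))   [R3 at 1.1]
2. h(cons(p(h(cons(b, cons(b, e)))), cons(b, h(p(e)))))  →  h(cons(p(b), cons(b, h(p(e)))))   [R2 at 1.1.1]
3. h(cons(p(b), cons(b, h(p(e)))))  →  h(cons(p(b), cons(b, e)))   [R3 at 1.2.2]
4. h(cons(p(b), cons(b, e)))  →  p(b)   [R2 at ε]

Reduce t₂ = h(cons(p(cons(cons(e, h(cons(0, cons(b, e)))), cons(b, b))), cons(b, e))):
1. h(cons(p(cons(cons(e, h(cons(0, cons(b, e)))), cons(b, b))), cons(b, e)))  →  p(cons(cons(e, h(cons(0, cons(b, e)))), cons(b, b)))   [R2 at ε]
2. p(cons(cons(e, h(cons(0, cons(b, e)))), cons(b, b)))  →  p(cons(cons(e, 0), cons(b, b)))   [R2 at 1.1.2]

no — NF(t₁) = p(b), NF(t₂) = p(cons(cons(e, 0), cons(b, b)))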